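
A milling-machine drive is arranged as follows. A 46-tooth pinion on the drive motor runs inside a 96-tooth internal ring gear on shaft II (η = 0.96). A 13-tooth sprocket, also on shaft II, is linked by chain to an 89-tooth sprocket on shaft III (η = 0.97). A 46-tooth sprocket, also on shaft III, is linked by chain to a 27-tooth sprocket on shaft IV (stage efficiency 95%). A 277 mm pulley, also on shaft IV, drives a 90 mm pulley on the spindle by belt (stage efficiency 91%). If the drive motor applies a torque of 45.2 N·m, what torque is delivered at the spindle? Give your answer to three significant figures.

99.1 N·m

Internal gear: ratio = 96/46 = 2.087; torque at shaft II = 45.2 × 2.087 × 0.96 = 90.557 N·m.
Chain: ratio = 89/13 = 6.8462; torque at shaft III = 90.557 × 6.8462 × 0.97 = 601.37 N·m.
Chain: ratio = 27/46 = 0.58696; torque at shaft IV = 601.37 × 0.58696 × 0.95 = 335.33 N·m.
Belt: ratio = 90/277 = 0.32491; torque at the spindle = 335.33 × 0.32491 × 0.91 = 99.146 N·m.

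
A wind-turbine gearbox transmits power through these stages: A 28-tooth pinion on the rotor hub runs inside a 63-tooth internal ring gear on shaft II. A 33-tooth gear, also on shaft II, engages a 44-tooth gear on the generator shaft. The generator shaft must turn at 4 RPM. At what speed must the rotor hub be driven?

Overall ratio R = 2.25 × 1.3333 = 3.
Required input speed = output speed × R = 4 × 3 = 12 RPM.

12 RPM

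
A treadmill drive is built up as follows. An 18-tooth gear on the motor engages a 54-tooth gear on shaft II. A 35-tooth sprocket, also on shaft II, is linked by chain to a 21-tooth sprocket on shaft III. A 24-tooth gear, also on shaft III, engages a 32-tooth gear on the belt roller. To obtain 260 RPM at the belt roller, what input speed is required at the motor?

624 RPM

Overall ratio R = 3 × 0.6 × 1.3333 = 2.4.
Required input speed = output speed × R = 260 × 2.4 = 624 RPM.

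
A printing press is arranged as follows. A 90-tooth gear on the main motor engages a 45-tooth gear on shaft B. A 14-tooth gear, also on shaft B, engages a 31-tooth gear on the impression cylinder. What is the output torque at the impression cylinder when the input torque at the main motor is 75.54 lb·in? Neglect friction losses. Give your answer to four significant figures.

gear mesh 45/90 = 0.5 → τ = 75.54·0.5 = 37.77 lb·in
gear mesh 31/14 = 2.2143 → τ = 37.77·2.2143 = 83.634 lb·in

83.63 lb·in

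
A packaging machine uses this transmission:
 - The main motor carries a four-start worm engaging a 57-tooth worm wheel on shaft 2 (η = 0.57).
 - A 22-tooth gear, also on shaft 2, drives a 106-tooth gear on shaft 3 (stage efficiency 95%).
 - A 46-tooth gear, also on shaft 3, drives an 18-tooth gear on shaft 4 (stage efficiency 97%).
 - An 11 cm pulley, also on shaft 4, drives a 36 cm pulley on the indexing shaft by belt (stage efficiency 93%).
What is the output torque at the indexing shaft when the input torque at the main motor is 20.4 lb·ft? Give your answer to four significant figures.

After the worm (57/4): 20.4 × 14.25 × 0.57 = 165.7 lb·ft
After the gear mesh (106/22): 165.7 × 4.8182 × 0.95 = 758.45 lb·ft
After the gear mesh (18/46): 758.45 × 0.3913 × 0.97 = 287.88 lb·ft
After the belt (36/11): 287.88 × 3.2727 × 0.93 = 876.21 lb·ft

876.2 lb·ft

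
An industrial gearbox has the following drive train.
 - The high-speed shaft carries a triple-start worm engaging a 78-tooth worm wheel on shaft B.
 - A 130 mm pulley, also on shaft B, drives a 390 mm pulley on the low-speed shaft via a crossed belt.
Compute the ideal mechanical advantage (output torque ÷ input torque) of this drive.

78

Each stage contributes driven/driver: worm 78/3 = 26, belt 390/130 = 3.
Overall: 26 × 3 = 78.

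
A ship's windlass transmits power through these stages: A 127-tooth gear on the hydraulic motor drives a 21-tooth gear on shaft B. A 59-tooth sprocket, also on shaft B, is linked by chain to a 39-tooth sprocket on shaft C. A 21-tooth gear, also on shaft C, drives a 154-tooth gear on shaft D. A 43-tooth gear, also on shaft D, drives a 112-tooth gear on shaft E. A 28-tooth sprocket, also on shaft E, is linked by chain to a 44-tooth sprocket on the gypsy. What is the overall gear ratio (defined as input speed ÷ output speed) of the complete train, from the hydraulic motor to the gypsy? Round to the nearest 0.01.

Each stage contributes driven/driver: gear mesh 21/127 = 0.16535, chain 39/59 = 0.66102, gear mesh 154/21 = 7.3333, gear mesh 112/43 = 2.6047, chain 44/28 = 1.5714.
Overall: 0.16535 × 0.66102 × 7.3333 × 2.6047 × 1.5714 = 3.2808.

3.28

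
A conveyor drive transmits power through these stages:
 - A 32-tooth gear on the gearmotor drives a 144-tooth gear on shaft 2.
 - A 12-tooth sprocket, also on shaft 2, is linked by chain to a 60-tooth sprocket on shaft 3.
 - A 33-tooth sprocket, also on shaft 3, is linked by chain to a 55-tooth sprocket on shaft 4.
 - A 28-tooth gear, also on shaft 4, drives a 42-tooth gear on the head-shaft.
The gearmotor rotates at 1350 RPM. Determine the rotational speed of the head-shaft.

24 RPM

Gear mesh: ratio = 144/32 = 4.5, so shaft 2 turns at 1350 / 4.5 = 300 RPM.
Chain: ratio = 60/12 = 5, so shaft 3 turns at 300 / 5 = 60 RPM.
Chain: ratio = 55/33 = 1.6667, so shaft 4 turns at 60 / 1.6667 = 36 RPM.
Gear mesh: ratio = 42/28 = 1.5, so the head-shaft turns at 36 / 1.5 = 24 RPM.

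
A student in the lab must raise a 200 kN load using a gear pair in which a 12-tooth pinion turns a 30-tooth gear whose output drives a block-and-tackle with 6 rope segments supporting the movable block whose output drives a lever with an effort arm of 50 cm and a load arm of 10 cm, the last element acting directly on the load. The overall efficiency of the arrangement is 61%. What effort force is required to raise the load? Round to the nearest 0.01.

4.37 kN

Gear pair MA = 30/12 = 2.5.
Block-and-tackle MA = number of supporting rope parts = 6.
Lever MA = effort arm / load arm = 50/10 = 5.
Combined ideal MA = 2.5 × 6 × 5 = 75.
Actual MA = 75 × 0.61 = 45.75.
Effort = load / actual MA = 200 / 45.75 = 4.3716 kN.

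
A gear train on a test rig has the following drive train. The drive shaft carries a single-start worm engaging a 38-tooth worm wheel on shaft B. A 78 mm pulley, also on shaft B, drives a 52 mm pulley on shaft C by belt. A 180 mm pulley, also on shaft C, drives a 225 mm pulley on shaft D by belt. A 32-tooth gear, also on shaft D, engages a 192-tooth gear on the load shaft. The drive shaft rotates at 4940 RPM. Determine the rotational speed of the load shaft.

worm 38/1 = 38 → 4940/38 = 130 RPM
belt 52/78 = 0.66667 → 130/0.66667 = 195 RPM
belt 225/180 = 1.25 → 195/1.25 = 156 RPM
gear mesh 192/32 = 6 → 156/6 = 26 RPM

26 RPM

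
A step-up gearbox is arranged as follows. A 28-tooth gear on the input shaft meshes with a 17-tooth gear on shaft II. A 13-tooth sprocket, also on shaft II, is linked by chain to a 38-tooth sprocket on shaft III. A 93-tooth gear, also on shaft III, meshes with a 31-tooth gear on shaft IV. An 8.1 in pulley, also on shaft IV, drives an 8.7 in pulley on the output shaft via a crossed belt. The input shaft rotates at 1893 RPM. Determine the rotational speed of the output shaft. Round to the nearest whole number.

the input shaft → shaft II (gear mesh, 17/28): 1893 ÷ 0.60714 = 3117.9 RPM
shaft II → shaft III (chain, 38/13): 3117.9 ÷ 2.9231 = 1066.6 RPM
shaft III → shaft IV (gear mesh, 31/93): 1066.6 ÷ 0.33333 = 3199.9 RPM
shaft IV → the output shaft (belt, 8.7/8.1): 3199.9 ÷ 1.0741 = 2979.2 RPM

2979 RPM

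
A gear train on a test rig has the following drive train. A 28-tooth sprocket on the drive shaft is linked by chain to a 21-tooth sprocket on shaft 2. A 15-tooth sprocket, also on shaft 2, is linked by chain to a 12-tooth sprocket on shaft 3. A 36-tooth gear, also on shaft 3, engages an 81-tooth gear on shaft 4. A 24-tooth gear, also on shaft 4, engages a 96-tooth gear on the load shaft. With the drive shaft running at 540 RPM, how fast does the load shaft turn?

100 RPM

chain 21/28 = 0.75 → 540/0.75 = 720 RPM
chain 12/15 = 0.8 → 720/0.8 = 900 RPM
gear mesh 81/36 = 2.25 → 900/2.25 = 400 RPM
gear mesh 96/24 = 4 → 400/4 = 100 RPM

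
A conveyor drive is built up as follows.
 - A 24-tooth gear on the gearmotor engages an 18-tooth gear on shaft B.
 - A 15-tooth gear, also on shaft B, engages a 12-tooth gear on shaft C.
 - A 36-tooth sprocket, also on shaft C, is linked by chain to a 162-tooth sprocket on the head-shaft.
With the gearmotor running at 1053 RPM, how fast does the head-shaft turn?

390 RPM

gear mesh 18/24 = 0.75 → 1053/0.75 = 1404 RPM
gear mesh 12/15 = 0.8 → 1404/0.8 = 1755 RPM
chain 162/36 = 4.5 → 1755/4.5 = 390 RPM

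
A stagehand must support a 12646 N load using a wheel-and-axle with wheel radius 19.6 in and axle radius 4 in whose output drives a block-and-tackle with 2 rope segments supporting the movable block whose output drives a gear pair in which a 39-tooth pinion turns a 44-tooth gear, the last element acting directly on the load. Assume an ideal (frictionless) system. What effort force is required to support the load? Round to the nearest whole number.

Wheel-and-axle MA = R/r = 19.6/4 = 4.9.
Block-and-tackle MA = number of supporting rope parts = 2.
Gear pair MA = 44/39 = 1.1282.
Combined ideal MA = 4.9 × 2 × 1.1282 = 11.056.
Effort = load / MA = 12646 / 11.056 = 1143.8 N.

1144 N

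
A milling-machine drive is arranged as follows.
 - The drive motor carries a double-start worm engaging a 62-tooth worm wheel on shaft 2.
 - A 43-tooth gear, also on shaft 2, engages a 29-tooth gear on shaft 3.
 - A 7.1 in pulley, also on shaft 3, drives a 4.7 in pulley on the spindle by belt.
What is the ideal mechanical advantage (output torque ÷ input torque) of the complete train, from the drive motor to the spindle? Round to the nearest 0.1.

Each stage contributes driven/driver: worm 62/2 = 31, gear mesh 29/43 = 0.67442, belt 4.7/7.1 = 0.66197.
Overall: 31 × 0.67442 × 0.66197 = 13.84.

13.8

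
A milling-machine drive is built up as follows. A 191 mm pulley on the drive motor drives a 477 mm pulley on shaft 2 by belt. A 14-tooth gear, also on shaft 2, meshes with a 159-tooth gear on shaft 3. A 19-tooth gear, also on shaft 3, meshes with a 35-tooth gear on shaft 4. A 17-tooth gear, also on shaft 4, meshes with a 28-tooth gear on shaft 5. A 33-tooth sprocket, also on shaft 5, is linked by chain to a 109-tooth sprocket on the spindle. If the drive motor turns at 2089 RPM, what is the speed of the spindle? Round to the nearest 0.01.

the drive motor → shaft 2 (belt, 477/191): 2089 ÷ 2.4974 = 836.48 RPM
shaft 2 → shaft 3 (gear mesh, 159/14): 836.48 ÷ 11.357 = 73.652 RPM
shaft 3 → shaft 4 (gear mesh, 35/19): 73.652 ÷ 1.8421 = 39.982 RPM
shaft 4 → shaft 5 (gear mesh, 28/17): 39.982 ÷ 1.6471 = 24.275 RPM
shaft 5 → the spindle (chain, 109/33): 24.275 ÷ 3.303 = 7.3493 RPM

7.35 RPM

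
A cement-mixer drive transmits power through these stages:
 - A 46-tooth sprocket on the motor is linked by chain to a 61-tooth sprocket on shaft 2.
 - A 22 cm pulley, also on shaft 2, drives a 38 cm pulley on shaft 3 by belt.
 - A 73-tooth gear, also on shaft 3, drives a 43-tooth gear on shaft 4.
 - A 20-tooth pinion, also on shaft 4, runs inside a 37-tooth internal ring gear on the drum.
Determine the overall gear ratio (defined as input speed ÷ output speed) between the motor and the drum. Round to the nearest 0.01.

2.50

Each stage contributes driven/driver: chain 61/46 = 1.3261, belt 38/22 = 1.7273, gear mesh 43/73 = 0.58904, internal gear 37/20 = 1.85.
Overall: 1.3261 × 1.7273 × 0.58904 × 1.85 = 2.496.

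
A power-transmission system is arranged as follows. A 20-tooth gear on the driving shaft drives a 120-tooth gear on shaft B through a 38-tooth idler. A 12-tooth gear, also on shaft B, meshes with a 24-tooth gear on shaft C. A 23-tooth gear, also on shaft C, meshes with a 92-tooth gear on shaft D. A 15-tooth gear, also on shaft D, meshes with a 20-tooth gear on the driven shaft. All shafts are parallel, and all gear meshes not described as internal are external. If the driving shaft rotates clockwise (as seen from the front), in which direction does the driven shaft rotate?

counterclockwise

the driving shaft → shaft B: driver → idler → driven is 2 external meshes, 2 reversals → CW.
shaft B → shaft C: external mesh, 1 reversal → CCW.
shaft C → shaft D: external mesh, 1 reversal → CW.
shaft D → the driven shaft: external mesh, 1 reversal → CCW.
5 reversals in total — an odd number — so the driven shaft turns opposite to the driving shaft.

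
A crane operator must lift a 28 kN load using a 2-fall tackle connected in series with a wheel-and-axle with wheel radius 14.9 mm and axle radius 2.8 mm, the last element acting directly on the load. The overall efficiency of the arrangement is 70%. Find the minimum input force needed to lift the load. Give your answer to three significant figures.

Block-and-tackle MA = number of supporting rope parts = 2.
Wheel-and-axle MA = R/r = 14.9/2.8 = 5.3214.
Combined ideal MA = 2 × 5.3214 = 10.643.
Actual MA = 10.643 × 0.70 = 7.45.
Effort = load / actual MA = 28 / 7.45 = 3.7584 kN.

3.76 kN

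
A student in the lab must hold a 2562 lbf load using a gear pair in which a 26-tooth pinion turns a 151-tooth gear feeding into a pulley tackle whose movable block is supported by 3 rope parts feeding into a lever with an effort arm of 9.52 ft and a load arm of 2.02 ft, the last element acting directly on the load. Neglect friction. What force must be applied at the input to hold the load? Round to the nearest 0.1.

31.2 lbf

Gear pair MA = 151/26 = 5.8077.
Block-and-tackle MA = number of supporting rope parts = 3.
Lever MA = effort arm / load arm = 9.52/2.02 = 4.7129.
Combined ideal MA = 5.8077 × 3 × 4.7129 = 82.113.
Effort = load / MA = 2562 / 82.113 = 31.201 lbf.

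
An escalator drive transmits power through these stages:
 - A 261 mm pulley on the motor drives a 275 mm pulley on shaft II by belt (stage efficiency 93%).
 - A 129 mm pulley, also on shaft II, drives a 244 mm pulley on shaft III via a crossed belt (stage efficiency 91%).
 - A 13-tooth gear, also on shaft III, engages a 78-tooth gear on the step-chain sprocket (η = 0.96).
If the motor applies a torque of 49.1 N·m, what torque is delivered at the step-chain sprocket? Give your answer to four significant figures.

Belt: ratio = 275/261 = 1.0536; torque at shaft II = 49.1 × 1.0536 × 0.93 = 48.112 N·m.
Belt: ratio = 244/129 = 1.8915; torque at shaft III = 48.112 × 1.8915 × 0.91 = 82.813 N·m.
Gear mesh: ratio = 78/13 = 6; torque at the step-chain sprocket = 82.813 × 6 × 0.96 = 477 N·m.

477.0 N·m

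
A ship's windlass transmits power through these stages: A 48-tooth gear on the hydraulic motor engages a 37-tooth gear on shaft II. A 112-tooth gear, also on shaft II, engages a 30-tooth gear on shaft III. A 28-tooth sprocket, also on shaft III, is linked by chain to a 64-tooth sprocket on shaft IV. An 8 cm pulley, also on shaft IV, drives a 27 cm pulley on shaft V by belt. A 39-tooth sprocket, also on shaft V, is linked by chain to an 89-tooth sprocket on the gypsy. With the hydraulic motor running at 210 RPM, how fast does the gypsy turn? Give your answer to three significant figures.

gear mesh 37/48 = 0.77083 → 210/0.77083 = 272.43 RPM
gear mesh 30/112 = 0.26786 → 272.43/0.26786 = 1017.1 RPM
chain 64/28 = 2.2857 → 1017.1/2.2857 = 444.97 RPM
belt 27/8 = 3.375 → 444.97/3.375 = 131.84 RPM
chain 89/39 = 2.2821 → 131.84/2.2821 = 57.774 RPM

57.8 RPM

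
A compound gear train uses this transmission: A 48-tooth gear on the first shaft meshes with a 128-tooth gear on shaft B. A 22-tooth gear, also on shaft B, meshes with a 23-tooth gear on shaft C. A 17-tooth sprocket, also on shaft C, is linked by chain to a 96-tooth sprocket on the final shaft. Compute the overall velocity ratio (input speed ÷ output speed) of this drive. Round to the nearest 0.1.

15.7

Each stage contributes driven/driver: gear mesh 128/48 = 2.6667, gear mesh 23/22 = 1.0455, chain 96/17 = 5.6471.
Overall: 2.6667 × 1.0455 × 5.6471 = 15.743.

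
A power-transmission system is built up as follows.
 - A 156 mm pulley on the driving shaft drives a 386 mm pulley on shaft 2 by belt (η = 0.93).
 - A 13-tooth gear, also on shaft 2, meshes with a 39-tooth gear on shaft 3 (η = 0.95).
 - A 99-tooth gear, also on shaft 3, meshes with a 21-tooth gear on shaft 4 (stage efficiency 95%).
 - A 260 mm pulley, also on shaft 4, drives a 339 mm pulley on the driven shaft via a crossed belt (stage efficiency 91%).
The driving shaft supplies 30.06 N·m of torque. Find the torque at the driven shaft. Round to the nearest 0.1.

After the belt (386/156): 30.06 × 2.4744 × 0.93 = 69.173 N·m
After the gear mesh (39/13): 69.173 × 3 × 0.95 = 197.14 N·m
After the gear mesh (21/99): 197.14 × 0.21212 × 0.95 = 39.727 N·m
After the belt (339/260): 39.727 × 1.3038 × 0.91 = 47.136 N·m

47.1 N·m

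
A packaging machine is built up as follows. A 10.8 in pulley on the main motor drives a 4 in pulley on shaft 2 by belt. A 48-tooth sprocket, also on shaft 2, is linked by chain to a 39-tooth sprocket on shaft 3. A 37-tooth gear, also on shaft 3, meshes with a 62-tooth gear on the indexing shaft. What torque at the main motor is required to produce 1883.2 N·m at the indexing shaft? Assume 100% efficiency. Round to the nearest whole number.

Overall ratio R = 0.37037 × 0.8125 × 1.6757 = 0.50425.
Input torque = output torque / R = 1883.2 / 0.50425 = 3734.6 N·m.

3735 N·m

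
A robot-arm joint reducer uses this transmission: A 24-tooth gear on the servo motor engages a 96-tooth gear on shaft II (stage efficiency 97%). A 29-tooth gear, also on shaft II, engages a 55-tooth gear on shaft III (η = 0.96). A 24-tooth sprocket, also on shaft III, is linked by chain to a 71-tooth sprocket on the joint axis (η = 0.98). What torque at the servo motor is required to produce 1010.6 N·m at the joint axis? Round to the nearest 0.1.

49.3 N·m

Overall ratio R = 4 × 1.8966 × 2.9583 = 22.443; overall efficiency η = 0.97 × 0.96 × 0.98 = 0.9126.
Input torque = output torque / (R × η) = 1010.6 / (22.443 × 0.9126) = 49.344 N·m.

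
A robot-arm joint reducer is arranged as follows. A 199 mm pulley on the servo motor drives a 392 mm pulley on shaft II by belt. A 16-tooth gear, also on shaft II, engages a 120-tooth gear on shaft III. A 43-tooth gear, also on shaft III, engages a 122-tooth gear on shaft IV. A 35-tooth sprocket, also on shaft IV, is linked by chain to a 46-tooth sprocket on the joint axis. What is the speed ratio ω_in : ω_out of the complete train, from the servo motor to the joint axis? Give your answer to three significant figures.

Each stage contributes driven/driver: belt 392/199 = 1.9698, gear mesh 120/16 = 7.5, gear mesh 122/43 = 2.8372, chain 46/35 = 1.3143.
Overall: 1.9698 × 7.5 × 2.8372 × 1.3143 = 55.09.

55.1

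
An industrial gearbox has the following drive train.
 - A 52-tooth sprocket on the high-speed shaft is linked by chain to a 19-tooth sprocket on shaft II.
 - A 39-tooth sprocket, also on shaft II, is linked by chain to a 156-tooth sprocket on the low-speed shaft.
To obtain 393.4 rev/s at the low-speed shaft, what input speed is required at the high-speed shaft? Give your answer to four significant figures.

575.0 rev/s

Overall ratio R = 0.36538 × 4 = 1.4615.
Required input speed = output speed × R = 393.4 × 1.4615 = 574.97 rev/s.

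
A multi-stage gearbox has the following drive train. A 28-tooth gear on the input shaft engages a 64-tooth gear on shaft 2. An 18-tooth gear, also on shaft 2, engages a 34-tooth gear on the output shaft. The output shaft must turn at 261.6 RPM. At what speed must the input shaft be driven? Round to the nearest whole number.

1129 RPM

Overall ratio R = 2.2857 × 1.8889 = 4.3175.
Required input speed = output speed × R = 261.6 × 4.3175 = 1129.4 RPM.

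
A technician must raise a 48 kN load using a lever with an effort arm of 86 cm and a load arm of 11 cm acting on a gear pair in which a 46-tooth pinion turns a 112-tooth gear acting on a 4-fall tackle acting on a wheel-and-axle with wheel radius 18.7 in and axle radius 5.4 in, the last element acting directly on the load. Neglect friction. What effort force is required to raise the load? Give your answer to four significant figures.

Lever MA = effort arm / load arm = 86/11 = 7.8182.
Gear pair MA = 112/46 = 2.4348.
Block-and-tackle MA = number of supporting rope parts = 4.
Wheel-and-axle MA = R/r = 18.7/5.4 = 3.463.
Combined ideal MA = 7.8182 × 2.4348 × 4 × 3.463 = 263.68.
Effort = load / MA = 48 / 263.68 = 0.18204 kN.

0.1820 kN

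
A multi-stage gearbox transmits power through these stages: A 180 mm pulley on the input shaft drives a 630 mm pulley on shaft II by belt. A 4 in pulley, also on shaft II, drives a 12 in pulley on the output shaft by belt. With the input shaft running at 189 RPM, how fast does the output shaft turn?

Belt: ratio = 630/180 = 3.5, so shaft II turns at 189 / 3.5 = 54 RPM.
Belt: ratio = 12/4 = 3, so the output shaft turns at 54 / 3 = 18 RPM.

18 RPM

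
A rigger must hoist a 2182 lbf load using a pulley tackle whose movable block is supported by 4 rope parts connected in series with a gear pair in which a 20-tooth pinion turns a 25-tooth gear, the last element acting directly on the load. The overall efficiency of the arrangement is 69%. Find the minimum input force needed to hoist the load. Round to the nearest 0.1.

Block-and-tackle MA = number of supporting rope parts = 4.
Gear pair MA = 25/20 = 1.25.
Combined ideal MA = 4 × 1.25 = 5.
Actual MA = 5 × 0.69 = 3.45.
Effort = load / actual MA = 2182 / 3.45 = 632.46 lbf.

632.5 lbf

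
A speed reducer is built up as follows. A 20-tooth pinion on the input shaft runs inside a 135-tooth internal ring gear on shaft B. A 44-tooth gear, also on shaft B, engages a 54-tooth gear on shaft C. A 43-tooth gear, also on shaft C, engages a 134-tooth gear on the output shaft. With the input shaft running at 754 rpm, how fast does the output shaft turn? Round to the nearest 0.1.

Internal gear: ratio = 135/20 = 6.75, so shaft B turns at 754 / 6.75 = 111.7 rpm.
Gear mesh: ratio = 54/44 = 1.2273, so shaft C turns at 111.7 / 1.2273 = 91.018 rpm.
Gear mesh: ratio = 134/43 = 3.1163, so the output shaft turns at 91.018 / 3.1163 = 29.207 rpm.

29.2 rpm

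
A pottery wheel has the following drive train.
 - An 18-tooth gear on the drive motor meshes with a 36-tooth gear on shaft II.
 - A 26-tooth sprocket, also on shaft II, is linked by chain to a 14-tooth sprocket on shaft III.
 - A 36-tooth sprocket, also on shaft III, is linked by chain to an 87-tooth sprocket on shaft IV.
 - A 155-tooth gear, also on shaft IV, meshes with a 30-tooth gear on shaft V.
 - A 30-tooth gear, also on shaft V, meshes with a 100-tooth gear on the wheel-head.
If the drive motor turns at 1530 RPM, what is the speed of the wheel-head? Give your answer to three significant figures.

the drive motor → shaft II (gear mesh, 36/18): 1530 ÷ 2 = 765 RPM
shaft II → shaft III (chain, 14/26): 765 ÷ 0.53846 = 1420.7 RPM
shaft III → shaft IV (chain, 87/36): 1420.7 ÷ 2.4167 = 587.88 RPM
shaft IV → shaft V (gear mesh, 30/155): 587.88 ÷ 0.19355 = 3037.4 RPM
shaft V → the wheel-head (gear mesh, 100/30): 3037.4 ÷ 3.3333 = 911.22 RPM

911 RPM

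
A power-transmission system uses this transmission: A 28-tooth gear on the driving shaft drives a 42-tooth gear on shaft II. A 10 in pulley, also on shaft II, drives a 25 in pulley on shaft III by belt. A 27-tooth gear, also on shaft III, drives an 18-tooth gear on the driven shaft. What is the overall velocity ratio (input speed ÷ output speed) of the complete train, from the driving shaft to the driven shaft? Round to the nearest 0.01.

Each stage contributes driven/driver: gear mesh 42/28 = 1.5, belt 25/10 = 2.5, gear mesh 18/27 = 0.66667.
Overall: 1.5 × 2.5 × 0.66667 = 2.5.

2.50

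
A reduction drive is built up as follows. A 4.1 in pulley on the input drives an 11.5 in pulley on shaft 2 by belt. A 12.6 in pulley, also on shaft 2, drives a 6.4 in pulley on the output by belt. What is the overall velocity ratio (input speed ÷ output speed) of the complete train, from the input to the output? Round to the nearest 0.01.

1.42

Each stage contributes driven/driver: belt 11.5/4.1 = 2.8049, belt 6.4/12.6 = 0.50794.
Overall: 2.8049 × 0.50794 = 1.4247.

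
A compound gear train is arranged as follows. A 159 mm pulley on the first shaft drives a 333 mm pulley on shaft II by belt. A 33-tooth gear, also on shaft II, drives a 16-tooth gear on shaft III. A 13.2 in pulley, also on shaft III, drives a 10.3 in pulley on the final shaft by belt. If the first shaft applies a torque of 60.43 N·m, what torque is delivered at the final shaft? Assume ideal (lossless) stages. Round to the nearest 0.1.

belt 333/159 = 2.0943 → τ = 60.43·2.0943 = 126.56 N·m
gear mesh 16/33 = 0.48485 → τ = 126.56·0.48485 = 61.363 N·m
belt 10.3/13.2 = 0.7803 → τ = 61.363·0.7803 = 47.882 N·m

47.9 N·m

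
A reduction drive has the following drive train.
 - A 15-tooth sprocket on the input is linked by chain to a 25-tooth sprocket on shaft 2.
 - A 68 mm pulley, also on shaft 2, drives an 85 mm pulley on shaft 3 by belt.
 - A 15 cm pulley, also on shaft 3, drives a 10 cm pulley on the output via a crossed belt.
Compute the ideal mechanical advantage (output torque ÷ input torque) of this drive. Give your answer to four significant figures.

Each stage contributes driven/driver: chain 25/15 = 1.6667, belt 85/68 = 1.25, belt 10/15 = 0.66667.
Overall: 1.6667 × 1.25 × 0.66667 = 1.3889.

1.389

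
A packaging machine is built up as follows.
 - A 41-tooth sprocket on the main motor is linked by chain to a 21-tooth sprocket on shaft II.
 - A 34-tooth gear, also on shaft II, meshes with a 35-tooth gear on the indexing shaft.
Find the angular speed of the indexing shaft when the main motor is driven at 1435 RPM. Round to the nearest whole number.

Chain: ratio = 21/41 = 0.5122, so shaft II turns at 1435 / 0.5122 = 2801.7 RPM.
Gear mesh: ratio = 35/34 = 1.0294, so the indexing shaft turns at 2801.7 / 1.0294 = 2721.6 RPM.

2722 RPM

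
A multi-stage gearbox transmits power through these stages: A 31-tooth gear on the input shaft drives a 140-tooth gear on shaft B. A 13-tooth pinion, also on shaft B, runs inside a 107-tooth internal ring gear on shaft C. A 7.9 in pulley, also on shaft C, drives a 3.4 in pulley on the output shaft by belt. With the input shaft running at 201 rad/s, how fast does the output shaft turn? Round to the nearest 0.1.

12.6 rad/s

Gear mesh: ratio = 140/31 = 4.5161, so shaft B turns at 201 / 4.5161 = 44.507 rad/s.
Internal gear: ratio = 107/13 = 8.2308, so shaft C turns at 44.507 / 8.2308 = 5.4074 rad/s.
Belt: ratio = 3.4/7.9 = 0.43038, so the output shaft turns at 5.4074 / 0.43038 = 12.564 rad/s.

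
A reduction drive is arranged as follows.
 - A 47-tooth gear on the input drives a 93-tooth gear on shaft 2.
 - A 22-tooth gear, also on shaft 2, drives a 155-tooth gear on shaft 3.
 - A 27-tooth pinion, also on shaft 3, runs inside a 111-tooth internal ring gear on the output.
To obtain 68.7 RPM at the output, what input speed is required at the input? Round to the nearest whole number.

3937 RPM

Overall ratio R = 1.9787 × 7.0455 × 4.1111 = 57.313.
Required input speed = output speed × R = 68.7 × 57.313 = 3937.4 RPM.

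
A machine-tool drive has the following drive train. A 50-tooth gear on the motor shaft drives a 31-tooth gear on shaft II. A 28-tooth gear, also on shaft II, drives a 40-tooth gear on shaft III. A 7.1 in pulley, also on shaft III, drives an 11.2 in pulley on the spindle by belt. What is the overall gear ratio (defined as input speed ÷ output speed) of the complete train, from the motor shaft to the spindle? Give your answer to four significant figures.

1.397

Each stage contributes driven/driver: gear mesh 31/50 = 0.62, gear mesh 40/28 = 1.4286, belt 11.2/7.1 = 1.5775.
Overall: 0.62 × 1.4286 × 1.5775 = 1.3972.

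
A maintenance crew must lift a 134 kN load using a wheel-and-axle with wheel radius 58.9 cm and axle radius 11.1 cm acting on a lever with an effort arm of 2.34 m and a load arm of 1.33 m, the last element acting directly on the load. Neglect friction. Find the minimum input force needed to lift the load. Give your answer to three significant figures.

14.4 kN

Wheel-and-axle MA = R/r = 58.9/11.1 = 5.3063.
Lever MA = effort arm / load arm = 2.34/1.33 = 1.7594.
Combined ideal MA = 5.3063 × 1.7594 = 9.3359.
Effort = load / MA = 134 / 9.3359 = 14.353 kN.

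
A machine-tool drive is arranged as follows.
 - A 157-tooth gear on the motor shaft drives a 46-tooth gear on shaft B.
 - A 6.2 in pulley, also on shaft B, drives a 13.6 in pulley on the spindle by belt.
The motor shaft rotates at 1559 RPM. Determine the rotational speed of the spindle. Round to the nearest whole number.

2426 RPM

the motor shaft → shaft B (gear mesh, 46/157): 1559 ÷ 0.29299 = 5320.9 RPM
shaft B → the spindle (belt, 13.6/6.2): 5320.9 ÷ 2.1935 = 2425.7 RPM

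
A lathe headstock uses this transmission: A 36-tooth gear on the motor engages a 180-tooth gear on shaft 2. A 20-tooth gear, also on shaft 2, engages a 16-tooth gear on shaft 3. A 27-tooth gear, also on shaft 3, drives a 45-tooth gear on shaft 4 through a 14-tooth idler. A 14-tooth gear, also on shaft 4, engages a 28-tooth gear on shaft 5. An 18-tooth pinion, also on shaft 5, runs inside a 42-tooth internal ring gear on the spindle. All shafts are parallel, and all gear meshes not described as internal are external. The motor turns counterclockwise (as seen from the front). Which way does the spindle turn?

the motor → shaft 2: external mesh, 1 reversal → CW.
shaft 2 → shaft 3: external mesh, 1 reversal → CCW.
shaft 3 → shaft 4: driver → idler → driven is 2 external meshes, 2 reversals → CCW.
shaft 4 → shaft 5: external mesh, 1 reversal → CW.
shaft 5 → the spindle: internal mesh, same direction → CW.
5 reversals in total — an odd number — so the spindle turns opposite to the motor.

clockwise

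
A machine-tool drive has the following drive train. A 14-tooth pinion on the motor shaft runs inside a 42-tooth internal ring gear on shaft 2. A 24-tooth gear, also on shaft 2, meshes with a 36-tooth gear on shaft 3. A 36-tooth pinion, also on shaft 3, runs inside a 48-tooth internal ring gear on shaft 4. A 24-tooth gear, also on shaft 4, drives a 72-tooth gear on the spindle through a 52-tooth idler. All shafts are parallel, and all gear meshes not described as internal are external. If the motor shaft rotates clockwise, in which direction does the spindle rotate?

the motor shaft → shaft 2: internal mesh, same direction → CW.
shaft 2 → shaft 3: external mesh, 1 reversal → CCW.
shaft 3 → shaft 4: internal mesh, same direction → CCW.
shaft 4 → the spindle: driver → idler → driven is 2 external meshes, 2 reversals → CCW.
3 reversals in total — an odd number — so the spindle turns opposite to the motor shaft.

counterclockwise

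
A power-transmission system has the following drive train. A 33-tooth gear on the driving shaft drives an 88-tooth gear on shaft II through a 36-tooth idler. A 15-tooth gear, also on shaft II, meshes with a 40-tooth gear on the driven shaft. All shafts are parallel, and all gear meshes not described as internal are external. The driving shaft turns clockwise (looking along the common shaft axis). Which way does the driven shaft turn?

counterclockwise

the driving shaft → shaft II: driver → idler → driven is 2 external meshes, 2 reversals → CW.
shaft II → the driven shaft: external mesh, 1 reversal → CCW.
3 reversals in total — an odd number — so the driven shaft turns opposite to the driving shaft.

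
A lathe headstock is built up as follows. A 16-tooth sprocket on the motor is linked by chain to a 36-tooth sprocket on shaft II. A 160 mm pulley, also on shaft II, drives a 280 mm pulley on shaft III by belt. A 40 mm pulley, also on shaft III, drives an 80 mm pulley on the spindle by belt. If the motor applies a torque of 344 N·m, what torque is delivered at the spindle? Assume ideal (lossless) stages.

After the chain (36/16): 344 × 2.25 = 774 N·m
After the belt (280/160): 774 × 1.75 = 1354.5 N·m
After the belt (80/40): 1354.5 × 2 = 2709 N·m

2709 N·m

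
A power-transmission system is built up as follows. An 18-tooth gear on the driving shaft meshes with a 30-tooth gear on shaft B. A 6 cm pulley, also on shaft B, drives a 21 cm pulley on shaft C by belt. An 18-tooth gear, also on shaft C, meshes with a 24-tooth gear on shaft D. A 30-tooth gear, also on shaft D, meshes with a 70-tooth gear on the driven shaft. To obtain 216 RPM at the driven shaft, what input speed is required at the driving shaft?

3920 RPM

Overall ratio R = 1.6667 × 3.5 × 1.3333 × 2.3333 = 18.148.
Required input speed = output speed × R = 216 × 18.148 = 3920 RPM.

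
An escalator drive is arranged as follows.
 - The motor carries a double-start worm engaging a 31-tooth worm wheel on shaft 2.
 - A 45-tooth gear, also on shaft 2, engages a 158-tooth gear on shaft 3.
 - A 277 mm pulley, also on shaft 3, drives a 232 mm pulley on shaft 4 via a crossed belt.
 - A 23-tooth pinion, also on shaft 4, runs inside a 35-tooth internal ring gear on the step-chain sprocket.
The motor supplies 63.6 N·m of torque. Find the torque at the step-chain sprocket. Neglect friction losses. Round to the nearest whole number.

After the worm (31/2): 63.6 × 15.5 = 985.8 N·m
After the gear mesh (158/45): 985.8 × 3.5111 = 3461.3 N·m
After the belt (232/277): 3461.3 × 0.83755 = 2899 N·m
After the internal gear (35/23): 2899 × 1.5217 = 4411.5 N·m

4411 N·m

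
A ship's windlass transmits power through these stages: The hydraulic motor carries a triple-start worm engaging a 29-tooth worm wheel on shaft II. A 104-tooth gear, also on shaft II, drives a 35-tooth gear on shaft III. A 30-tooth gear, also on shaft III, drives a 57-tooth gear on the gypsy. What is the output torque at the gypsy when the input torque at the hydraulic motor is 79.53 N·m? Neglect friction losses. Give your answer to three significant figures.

Worm: ratio = 29/3 = 9.6667; torque at shaft II = 79.53 × 9.6667 = 768.79 N·m.
Gear mesh: ratio = 35/104 = 0.33654; torque at shaft III = 768.79 × 0.33654 = 258.73 N·m.
Gear mesh: ratio = 57/30 = 1.9; torque at the gypsy = 258.73 × 1.9 = 491.58 N·m.

492 N·m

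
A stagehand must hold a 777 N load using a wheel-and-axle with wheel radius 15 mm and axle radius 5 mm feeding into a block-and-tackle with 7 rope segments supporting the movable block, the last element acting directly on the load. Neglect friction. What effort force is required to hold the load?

37 N

Wheel-and-axle MA = R/r = 15/5 = 3.
Block-and-tackle MA = number of supporting rope parts = 7.
Combined ideal MA = 3 × 7 = 21.
Effort = load / MA = 777 / 21 = 37 N.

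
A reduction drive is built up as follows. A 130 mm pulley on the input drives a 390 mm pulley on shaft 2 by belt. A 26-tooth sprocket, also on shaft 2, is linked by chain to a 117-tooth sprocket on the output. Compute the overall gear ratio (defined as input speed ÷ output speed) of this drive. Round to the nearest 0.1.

13.5

Each stage contributes driven/driver: belt 390/130 = 3, chain 117/26 = 4.5.
Overall: 3 × 4.5 = 13.5.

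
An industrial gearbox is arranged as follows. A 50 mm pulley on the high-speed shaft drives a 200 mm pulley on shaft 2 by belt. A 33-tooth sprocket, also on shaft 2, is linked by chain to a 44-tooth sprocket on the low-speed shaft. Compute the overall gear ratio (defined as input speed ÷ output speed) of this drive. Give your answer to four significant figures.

5.333

Each stage contributes driven/driver: belt 200/50 = 4, chain 44/33 = 1.3333.
Overall: 4 × 1.3333 = 5.3333.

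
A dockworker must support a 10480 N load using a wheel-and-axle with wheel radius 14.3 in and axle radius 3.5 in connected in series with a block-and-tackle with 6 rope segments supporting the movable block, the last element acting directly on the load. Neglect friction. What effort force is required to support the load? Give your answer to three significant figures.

428 N

Wheel-and-axle MA = R/r = 14.3/3.5 = 4.0857.
Block-and-tackle MA = number of supporting rope parts = 6.
Combined ideal MA = 4.0857 × 6 = 24.514.
Effort = load / MA = 10480 / 24.514 = 427.51 N.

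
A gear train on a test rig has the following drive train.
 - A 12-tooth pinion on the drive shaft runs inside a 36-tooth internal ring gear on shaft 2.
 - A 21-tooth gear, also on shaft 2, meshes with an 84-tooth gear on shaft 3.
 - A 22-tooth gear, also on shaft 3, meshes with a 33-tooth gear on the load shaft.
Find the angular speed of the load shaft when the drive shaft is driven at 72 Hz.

4 Hz

the drive shaft → shaft 2 (internal gear, 36/12): 72 ÷ 3 = 24 Hz
shaft 2 → shaft 3 (gear mesh, 84/21): 24 ÷ 4 = 6 Hz
shaft 3 → the load shaft (gear mesh, 33/22): 6 ÷ 1.5 = 4 Hz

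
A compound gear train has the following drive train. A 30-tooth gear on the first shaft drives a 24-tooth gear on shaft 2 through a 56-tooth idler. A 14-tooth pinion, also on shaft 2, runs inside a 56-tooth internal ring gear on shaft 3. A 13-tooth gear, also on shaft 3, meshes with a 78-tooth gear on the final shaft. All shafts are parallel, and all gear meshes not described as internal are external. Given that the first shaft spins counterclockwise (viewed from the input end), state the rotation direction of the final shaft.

clockwise

the first shaft → shaft 2: driver → idler → driven is 2 external meshes, 2 reversals → CCW.
shaft 2 → shaft 3: internal mesh, same direction → CCW.
shaft 3 → the final shaft: external mesh, 1 reversal → CW.
3 reversals in total — an odd number — so the final shaft turns opposite to the first shaft.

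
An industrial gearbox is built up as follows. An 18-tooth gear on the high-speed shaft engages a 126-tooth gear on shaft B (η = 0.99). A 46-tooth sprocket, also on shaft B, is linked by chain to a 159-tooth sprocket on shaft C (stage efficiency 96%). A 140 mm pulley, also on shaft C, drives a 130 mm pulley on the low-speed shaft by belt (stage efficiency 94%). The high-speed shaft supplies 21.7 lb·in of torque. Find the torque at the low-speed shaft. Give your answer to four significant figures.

Gear mesh: ratio = 126/18 = 7; torque at shaft B = 21.7 × 7 × 0.99 = 150.38 lb·in.
Chain: ratio = 159/46 = 3.4565; torque at shaft C = 150.38 × 3.4565 × 0.96 = 499 lb·in.
Belt: ratio = 130/140 = 0.92857; torque at the low-speed shaft = 499 × 0.92857 × 0.94 = 435.56 lb·in.

435.6 lb·in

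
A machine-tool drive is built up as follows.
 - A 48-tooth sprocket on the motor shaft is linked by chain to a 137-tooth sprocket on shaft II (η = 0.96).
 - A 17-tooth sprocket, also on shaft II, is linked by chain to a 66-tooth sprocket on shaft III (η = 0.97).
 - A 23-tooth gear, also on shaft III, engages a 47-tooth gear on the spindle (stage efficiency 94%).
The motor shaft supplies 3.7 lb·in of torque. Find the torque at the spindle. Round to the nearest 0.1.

73.3 lb·in

After the chain (137/48): 3.7 × 2.8542 × 0.96 = 10.138 lb·in
After the chain (66/17): 10.138 × 3.8824 × 0.97 = 38.179 lb·in
After the gear mesh (47/23): 38.179 × 2.0435 × 0.94 = 73.336 lb·in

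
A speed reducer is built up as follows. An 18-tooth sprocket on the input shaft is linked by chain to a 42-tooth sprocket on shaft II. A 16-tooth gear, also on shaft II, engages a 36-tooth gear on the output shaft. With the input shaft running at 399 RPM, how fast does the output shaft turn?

76 RPM

chain 42/18 = 2.3333 → 399/2.3333 = 171 RPM
gear mesh 36/16 = 2.25 → 171/2.25 = 76 RPM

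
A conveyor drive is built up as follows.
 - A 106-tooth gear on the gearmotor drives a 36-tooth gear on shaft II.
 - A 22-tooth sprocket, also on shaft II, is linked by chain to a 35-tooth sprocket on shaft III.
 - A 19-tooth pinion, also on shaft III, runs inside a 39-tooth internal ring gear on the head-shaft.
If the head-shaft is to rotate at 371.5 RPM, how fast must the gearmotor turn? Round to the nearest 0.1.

412.0 RPM

Overall ratio R = 0.33962 × 1.5909 × 2.0526 = 1.1091.
Required input speed = output speed × R = 371.5 × 1.1091 = 412.01 RPM.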